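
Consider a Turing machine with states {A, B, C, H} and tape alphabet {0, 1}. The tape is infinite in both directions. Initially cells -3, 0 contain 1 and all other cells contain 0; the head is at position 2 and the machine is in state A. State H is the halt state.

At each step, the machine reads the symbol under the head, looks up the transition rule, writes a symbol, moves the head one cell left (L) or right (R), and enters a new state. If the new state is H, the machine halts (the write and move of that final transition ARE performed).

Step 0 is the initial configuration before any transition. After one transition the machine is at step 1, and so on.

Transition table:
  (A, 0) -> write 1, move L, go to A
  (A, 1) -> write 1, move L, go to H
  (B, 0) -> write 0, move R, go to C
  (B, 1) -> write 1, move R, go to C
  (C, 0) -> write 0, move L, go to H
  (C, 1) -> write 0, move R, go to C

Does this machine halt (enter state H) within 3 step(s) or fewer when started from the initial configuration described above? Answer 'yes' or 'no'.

Step 1: in state A at pos 2, read 0 -> (A,0)->write 1,move L,goto A. Now: state=A, head=1, tape[-4..3]=01001010 (head:      ^)
Step 2: in state A at pos 1, read 0 -> (A,0)->write 1,move L,goto A. Now: state=A, head=0, tape[-4..3]=01001110 (head:     ^)
Step 3: in state A at pos 0, read 1 -> (A,1)->write 1,move L,goto H. Now: state=H, head=-1, tape[-4..3]=01001110 (head:    ^)
State H reached at step 3; 3 <= 3 -> yes

Answer: yes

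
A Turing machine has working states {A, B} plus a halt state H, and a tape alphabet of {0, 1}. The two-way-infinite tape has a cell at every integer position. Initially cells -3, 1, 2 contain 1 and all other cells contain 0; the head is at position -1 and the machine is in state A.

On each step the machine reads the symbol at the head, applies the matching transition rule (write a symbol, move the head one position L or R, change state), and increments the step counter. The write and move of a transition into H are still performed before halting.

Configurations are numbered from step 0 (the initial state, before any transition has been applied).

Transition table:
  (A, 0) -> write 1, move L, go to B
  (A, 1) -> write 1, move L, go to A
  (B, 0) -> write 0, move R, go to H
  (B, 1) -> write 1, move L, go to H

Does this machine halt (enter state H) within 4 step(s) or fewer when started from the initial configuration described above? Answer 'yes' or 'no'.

Answer: yes

Derivation:
Step 1: in state A at pos -1, read 0 -> (A,0)->write 1,move L,goto B. Now: state=B, head=-2, tape[-4..3]=01010110 (head:   ^)
Step 2: in state B at pos -2, read 0 -> (B,0)->write 0,move R,goto H. Now: state=H, head=-1, tape[-4..3]=01010110 (head:    ^)
State H reached at step 2; 2 <= 4 -> yes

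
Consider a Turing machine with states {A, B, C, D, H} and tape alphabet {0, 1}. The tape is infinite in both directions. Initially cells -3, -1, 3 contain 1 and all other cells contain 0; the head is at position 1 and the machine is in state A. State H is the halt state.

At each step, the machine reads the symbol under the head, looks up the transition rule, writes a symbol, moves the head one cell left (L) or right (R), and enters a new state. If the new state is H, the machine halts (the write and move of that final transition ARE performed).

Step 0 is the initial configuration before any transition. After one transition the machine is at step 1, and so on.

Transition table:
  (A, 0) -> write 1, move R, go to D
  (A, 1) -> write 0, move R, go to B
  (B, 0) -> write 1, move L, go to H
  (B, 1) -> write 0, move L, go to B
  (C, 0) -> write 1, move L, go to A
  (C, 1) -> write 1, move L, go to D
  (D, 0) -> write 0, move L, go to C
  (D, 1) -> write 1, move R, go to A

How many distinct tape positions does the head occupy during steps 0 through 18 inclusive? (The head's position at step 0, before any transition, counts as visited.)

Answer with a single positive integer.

Answer: 10

Derivation:
Step 1: in state A at pos 1, read 0 -> (A,0)->write 1,move R,goto D. Now: state=D, head=2, tape[-4..4]=010101010 (head:       ^)
Step 2: in state D at pos 2, read 0 -> (D,0)->write 0,move L,goto C. Now: state=C, head=1, tape[-4..4]=010101010 (head:      ^)
Step 3: in state C at pos 1, read 1 -> (C,1)->write 1,move L,goto D. Now: state=D, head=0, tape[-4..4]=010101010 (head:     ^)
Step 4: in state D at pos 0, read 0 -> (D,0)->write 0,move L,goto C. Now: state=C, head=-1, tape[-4..4]=010101010 (head:    ^)
Step 5: in state C at pos -1, read 1 -> (C,1)->write 1,move L,goto D. Now: state=D, head=-2, tape[-4..4]=010101010 (head:   ^)
Step 6: in state D at pos -2, read 0 -> (D,0)->write 0,move L,goto C. Now: state=C, head=-3, tape[-4..4]=010101010 (head:  ^)
Step 7: in state C at pos -3, read 1 -> (C,1)->write 1,move L,goto D. Now: state=D, head=-4, tape[-5..4]=0010101010 (head:  ^)
Step 8: in state D at pos -4, read 0 -> (D,0)->write 0,move L,goto C. Now: state=C, head=-5, tape[-6..4]=00010101010 (head:  ^)
Step 9: in state C at pos -5, read 0 -> (C,0)->write 1,move L,goto A. Now: state=A, head=-6, tape[-7..4]=001010101010 (head:  ^)
Step 10: in state A at pos -6, read 0 -> (A,0)->write 1,move R,goto D. Now: state=D, head=-5, tape[-7..4]=011010101010 (head:   ^)
Step 11: in state D at pos -5, read 1 -> (D,1)->write 1,move R,goto A. Now: state=A, head=-4, tape[-7..4]=011010101010 (head:    ^)
Step 12: in state A at pos -4, read 0 -> (A,0)->write 1,move R,goto D. Now: state=D, head=-3, tape[-7..4]=011110101010 (head:     ^)
Step 13: in state D at pos -3, read 1 -> (D,1)->write 1,move R,goto A. Now: state=A, head=-2, tape[-7..4]=011110101010 (head:      ^)
Step 14: in state A at pos -2, read 0 -> (A,0)->write 1,move R,goto D. Now: state=D, head=-1, tape[-7..4]=011111101010 (head:       ^)
Step 15: in state D at pos -1, read 1 -> (D,1)->write 1,move R,goto A. Now: state=A, head=0, tape[-7..4]=011111101010 (head:        ^)
Step 16: in state A at pos 0, read 0 -> (A,0)->write 1,move R,goto D. Now: state=D, head=1, tape[-7..4]=011111111010 (head:         ^)
Step 17: in state D at pos 1, read 1 -> (D,1)->write 1,move R,goto A. Now: state=A, head=2, tape[-7..4]=011111111010 (head:          ^)
Step 18: in state A at pos 2, read 0 -> (A,0)->write 1,move R,goto D. Now: state=D, head=3, tape[-7..4]=011111111110 (head:           ^)
Head positions at steps 0..18: starting at 1, distinct positions visited = {-6, -5, -4, -3, -2, -1, 0, 1, 2, 3} -> 10 position(s)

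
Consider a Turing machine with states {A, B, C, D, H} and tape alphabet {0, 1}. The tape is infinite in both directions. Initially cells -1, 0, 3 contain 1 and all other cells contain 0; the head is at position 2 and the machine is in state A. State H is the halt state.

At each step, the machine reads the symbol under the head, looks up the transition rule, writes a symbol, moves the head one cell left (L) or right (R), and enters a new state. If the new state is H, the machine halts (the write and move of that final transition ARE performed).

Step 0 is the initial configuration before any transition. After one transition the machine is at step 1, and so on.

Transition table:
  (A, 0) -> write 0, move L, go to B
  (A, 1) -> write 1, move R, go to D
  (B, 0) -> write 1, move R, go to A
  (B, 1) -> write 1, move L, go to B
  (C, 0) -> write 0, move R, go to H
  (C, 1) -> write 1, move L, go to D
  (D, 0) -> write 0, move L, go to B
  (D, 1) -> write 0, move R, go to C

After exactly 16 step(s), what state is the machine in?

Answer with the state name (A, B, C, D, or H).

Step 1: in state A at pos 2, read 0 -> (A,0)->write 0,move L,goto B. Now: state=B, head=1, tape[-2..4]=0110010 (head:    ^)
Step 2: in state B at pos 1, read 0 -> (B,0)->write 1,move R,goto A. Now: state=A, head=2, tape[-2..4]=0111010 (head:     ^)
Step 3: in state A at pos 2, read 0 -> (A,0)->write 0,move L,goto B. Now: state=B, head=1, tape[-2..4]=0111010 (head:    ^)
Step 4: in state B at pos 1, read 1 -> (B,1)->write 1,move L,goto B. Now: state=B, head=0, tape[-2..4]=0111010 (head:   ^)
Step 5: in state B at pos 0, read 1 -> (B,1)->write 1,move L,goto B. Now: state=B, head=-1, tape[-2..4]=0111010 (head:  ^)
Step 6: in state B at pos -1, read 1 -> (B,1)->write 1,move L,goto B. Now: state=B, head=-2, tape[-3..4]=00111010 (head:  ^)
Step 7: in state B at pos -2, read 0 -> (B,0)->write 1,move R,goto A. Now: state=A, head=-1, tape[-3..4]=01111010 (head:   ^)
Step 8: in state A at pos -1, read 1 -> (A,1)->write 1,move R,goto D. Now: state=D, head=0, tape[-3..4]=01111010 (head:    ^)
Step 9: in state D at pos 0, read 1 -> (D,1)->write 0,move R,goto C. Now: state=C, head=1, tape[-3..4]=01101010 (head:     ^)
Step 10: in state C at pos 1, read 1 -> (C,1)->write 1,move L,goto D. Now: state=D, head=0, tape[-3..4]=01101010 (head:    ^)
Step 11: in state D at pos 0, read 0 -> (D,0)->write 0,move L,goto B. Now: state=B, head=-1, tape[-3..4]=01101010 (head:   ^)
Step 12: in state B at pos -1, read 1 -> (B,1)->write 1,move L,goto B. Now: state=B, head=-2, tape[-3..4]=01101010 (head:  ^)
Step 13: in state B at pos -2, read 1 -> (B,1)->write 1,move L,goto B. Now: state=B, head=-3, tape[-4..4]=001101010 (head:  ^)
Step 14: in state B at pos -3, read 0 -> (B,0)->write 1,move R,goto A. Now: state=A, head=-2, tape[-4..4]=011101010 (head:   ^)
Step 15: in state A at pos -2, read 1 -> (A,1)->write 1,move R,goto D. Now: state=D, head=-1, tape[-4..4]=011101010 (head:    ^)
Step 16: in state D at pos -1, read 1 -> (D,1)->write 0,move R,goto C. Now: state=C, head=0, tape[-4..4]=011001010 (head:     ^)

Answer: C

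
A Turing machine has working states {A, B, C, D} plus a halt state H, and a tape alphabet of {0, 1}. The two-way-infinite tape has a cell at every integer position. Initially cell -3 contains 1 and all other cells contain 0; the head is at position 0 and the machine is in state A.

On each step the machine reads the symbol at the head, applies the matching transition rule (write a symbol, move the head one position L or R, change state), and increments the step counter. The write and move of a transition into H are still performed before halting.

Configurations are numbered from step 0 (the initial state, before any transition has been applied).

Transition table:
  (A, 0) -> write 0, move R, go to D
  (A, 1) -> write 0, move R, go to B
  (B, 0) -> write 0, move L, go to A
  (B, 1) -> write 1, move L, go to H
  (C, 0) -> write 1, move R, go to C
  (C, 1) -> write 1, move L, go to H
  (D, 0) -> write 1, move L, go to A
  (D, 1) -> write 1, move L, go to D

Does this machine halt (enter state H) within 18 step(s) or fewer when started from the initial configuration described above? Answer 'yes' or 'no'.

Answer: yes

Derivation:
Step 1: in state A at pos 0, read 0 -> (A,0)->write 0,move R,goto D. Now: state=D, head=1, tape[-4..2]=0100000 (head:      ^)
Step 2: in state D at pos 1, read 0 -> (D,0)->write 1,move L,goto A. Now: state=A, head=0, tape[-4..2]=0100010 (head:     ^)
Step 3: in state A at pos 0, read 0 -> (A,0)->write 0,move R,goto D. Now: state=D, head=1, tape[-4..2]=0100010 (head:      ^)
Step 4: in state D at pos 1, read 1 -> (D,1)->write 1,move L,goto D. Now: state=D, head=0, tape[-4..2]=0100010 (head:     ^)
Step 5: in state D at pos 0, read 0 -> (D,0)->write 1,move L,goto A. Now: state=A, head=-1, tape[-4..2]=0100110 (head:    ^)
Step 6: in state A at pos -1, read 0 -> (A,0)->write 0,move R,goto D. Now: state=D, head=0, tape[-4..2]=0100110 (head:     ^)
Step 7: in state D at pos 0, read 1 -> (D,1)->write 1,move L,goto D. Now: state=D, head=-1, tape[-4..2]=0100110 (head:    ^)
Step 8: in state D at pos -1, read 0 -> (D,0)->write 1,move L,goto A. Now: state=A, head=-2, tape[-4..2]=0101110 (head:   ^)
Step 9: in state A at pos -2, read 0 -> (A,0)->write 0,move R,goto D. Now: state=D, head=-1, tape[-4..2]=0101110 (head:    ^)
Step 10: in state D at pos -1, read 1 -> (D,1)->write 1,move L,goto D. Now: state=D, head=-2, tape[-4..2]=0101110 (head:   ^)
Step 11: in state D at pos -2, read 0 -> (D,0)->write 1,move L,goto A. Now: state=A, head=-3, tape[-4..2]=0111110 (head:  ^)
Step 12: in state A at pos -3, read 1 -> (A,1)->write 0,move R,goto B. Now: state=B, head=-2, tape[-4..2]=0011110 (head:   ^)
Step 13: in state B at pos -2, read 1 -> (B,1)->write 1,move L,goto H. Now: state=H, head=-3, tape[-4..2]=0011110 (head:  ^)
State H reached at step 13; 13 <= 18 -> yes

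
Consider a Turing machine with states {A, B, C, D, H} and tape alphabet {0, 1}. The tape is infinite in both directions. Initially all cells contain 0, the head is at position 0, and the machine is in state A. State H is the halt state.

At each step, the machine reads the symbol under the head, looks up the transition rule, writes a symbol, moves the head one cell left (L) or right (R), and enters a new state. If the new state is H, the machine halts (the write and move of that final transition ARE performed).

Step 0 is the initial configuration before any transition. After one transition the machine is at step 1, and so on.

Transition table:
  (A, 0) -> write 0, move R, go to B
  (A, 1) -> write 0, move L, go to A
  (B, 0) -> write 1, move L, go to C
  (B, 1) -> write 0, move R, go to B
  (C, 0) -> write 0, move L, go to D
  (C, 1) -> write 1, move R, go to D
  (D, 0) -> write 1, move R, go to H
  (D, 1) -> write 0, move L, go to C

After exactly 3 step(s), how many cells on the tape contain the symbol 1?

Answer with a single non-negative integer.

Step 1: in state A at pos 0, read 0 -> (A,0)->write 0,move R,goto B. Now: state=B, head=1, tape[-1..2]=0000 (head:   ^)
Step 2: in state B at pos 1, read 0 -> (B,0)->write 1,move L,goto C. Now: state=C, head=0, tape[-1..2]=0010 (head:  ^)
Step 3: in state C at pos 0, read 0 -> (C,0)->write 0,move L,goto D. Now: state=D, head=-1, tape[-2..2]=00010 (head:  ^)
Cells containing 1 after step 3: {1} -> 1 cell(s)

Answer: 1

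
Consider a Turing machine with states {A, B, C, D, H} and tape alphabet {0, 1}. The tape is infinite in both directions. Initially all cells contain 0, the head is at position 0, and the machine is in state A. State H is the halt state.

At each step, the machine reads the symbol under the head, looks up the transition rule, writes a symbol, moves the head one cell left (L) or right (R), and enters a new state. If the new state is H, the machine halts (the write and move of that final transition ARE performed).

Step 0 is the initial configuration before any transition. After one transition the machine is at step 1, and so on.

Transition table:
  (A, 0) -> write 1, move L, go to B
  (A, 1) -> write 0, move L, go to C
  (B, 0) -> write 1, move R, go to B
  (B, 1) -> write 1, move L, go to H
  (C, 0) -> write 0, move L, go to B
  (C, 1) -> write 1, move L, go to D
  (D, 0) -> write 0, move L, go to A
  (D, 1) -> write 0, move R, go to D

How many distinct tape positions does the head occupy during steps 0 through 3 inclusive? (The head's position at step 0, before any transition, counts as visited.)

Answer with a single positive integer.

Step 1: in state A at pos 0, read 0 -> (A,0)->write 1,move L,goto B. Now: state=B, head=-1, tape[-2..1]=0010 (head:  ^)
Step 2: in state B at pos -1, read 0 -> (B,0)->write 1,move R,goto B. Now: state=B, head=0, tape[-2..1]=0110 (head:   ^)
Step 3: in state B at pos 0, read 1 -> (B,1)->write 1,move L,goto H. Now: state=H, head=-1, tape[-2..1]=0110 (head:  ^)
Head positions at steps 0..3: starting at 0, distinct positions visited = {-1, 0} -> 2 position(s)

Answer: 2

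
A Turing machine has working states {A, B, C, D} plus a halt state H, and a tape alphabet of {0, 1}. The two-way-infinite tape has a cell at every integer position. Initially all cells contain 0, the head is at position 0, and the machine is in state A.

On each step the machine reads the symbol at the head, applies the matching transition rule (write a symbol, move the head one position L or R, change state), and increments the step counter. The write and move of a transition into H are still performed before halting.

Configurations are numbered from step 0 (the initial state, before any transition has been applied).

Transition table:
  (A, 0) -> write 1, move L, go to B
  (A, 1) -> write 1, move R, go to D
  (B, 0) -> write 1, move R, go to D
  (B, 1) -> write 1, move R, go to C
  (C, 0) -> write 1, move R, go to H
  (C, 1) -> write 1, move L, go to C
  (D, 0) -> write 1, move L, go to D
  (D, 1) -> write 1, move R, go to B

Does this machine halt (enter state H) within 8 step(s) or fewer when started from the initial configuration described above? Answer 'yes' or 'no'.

Answer: yes

Derivation:
Step 1: in state A at pos 0, read 0 -> (A,0)->write 1,move L,goto B. Now: state=B, head=-1, tape[-2..1]=0010 (head:  ^)
Step 2: in state B at pos -1, read 0 -> (B,0)->write 1,move R,goto D. Now: state=D, head=0, tape[-2..1]=0110 (head:   ^)
Step 3: in state D at pos 0, read 1 -> (D,1)->write 1,move R,goto B. Now: state=B, head=1, tape[-2..2]=01100 (head:    ^)
Step 4: in state B at pos 1, read 0 -> (B,0)->write 1,move R,goto D. Now: state=D, head=2, tape[-2..3]=011100 (head:     ^)
Step 5: in state D at pos 2, read 0 -> (D,0)->write 1,move L,goto D. Now: state=D, head=1, tape[-2..3]=011110 (head:    ^)
Step 6: in state D at pos 1, read 1 -> (D,1)->write 1,move R,goto B. Now: state=B, head=2, tape[-2..3]=011110 (head:     ^)
Step 7: in state B at pos 2, read 1 -> (B,1)->write 1,move R,goto C. Now: state=C, head=3, tape[-2..4]=0111100 (head:      ^)
Step 8: in state C at pos 3, read 0 -> (C,0)->write 1,move R,goto H. Now: state=H, head=4, tape[-2..5]=01111100 (head:       ^)
State H reached at step 8; 8 <= 8 -> yes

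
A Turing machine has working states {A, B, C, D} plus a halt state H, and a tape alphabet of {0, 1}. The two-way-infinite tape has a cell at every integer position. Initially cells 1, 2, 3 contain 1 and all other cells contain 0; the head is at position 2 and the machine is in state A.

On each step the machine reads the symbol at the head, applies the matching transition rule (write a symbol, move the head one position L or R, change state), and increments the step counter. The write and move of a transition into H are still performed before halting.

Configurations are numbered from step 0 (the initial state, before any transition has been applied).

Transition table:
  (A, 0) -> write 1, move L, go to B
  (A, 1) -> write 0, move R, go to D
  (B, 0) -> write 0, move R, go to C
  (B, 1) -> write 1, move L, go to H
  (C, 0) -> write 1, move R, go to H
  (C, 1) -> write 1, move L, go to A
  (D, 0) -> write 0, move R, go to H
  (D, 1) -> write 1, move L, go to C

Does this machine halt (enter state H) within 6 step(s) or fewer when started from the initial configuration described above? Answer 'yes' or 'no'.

Step 1: in state A at pos 2, read 1 -> (A,1)->write 0,move R,goto D. Now: state=D, head=3, tape[0..4]=01010 (head:    ^)
Step 2: in state D at pos 3, read 1 -> (D,1)->write 1,move L,goto C. Now: state=C, head=2, tape[0..4]=01010 (head:   ^)
Step 3: in state C at pos 2, read 0 -> (C,0)->write 1,move R,goto H. Now: state=H, head=3, tape[0..4]=01110 (head:    ^)
State H reached at step 3; 3 <= 6 -> yes

Answer: yes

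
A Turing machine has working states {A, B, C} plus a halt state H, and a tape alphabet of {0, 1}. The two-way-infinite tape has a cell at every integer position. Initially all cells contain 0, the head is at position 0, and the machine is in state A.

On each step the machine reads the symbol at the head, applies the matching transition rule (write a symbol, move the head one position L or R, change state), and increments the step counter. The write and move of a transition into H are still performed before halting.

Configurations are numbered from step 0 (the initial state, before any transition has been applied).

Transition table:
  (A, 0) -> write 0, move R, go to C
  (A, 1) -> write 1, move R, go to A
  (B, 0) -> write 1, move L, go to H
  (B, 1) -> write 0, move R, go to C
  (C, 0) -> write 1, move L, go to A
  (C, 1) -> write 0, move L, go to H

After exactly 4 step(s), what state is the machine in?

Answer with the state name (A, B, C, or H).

Step 1: in state A at pos 0, read 0 -> (A,0)->write 0,move R,goto C. Now: state=C, head=1, tape[-1..2]=0000 (head:   ^)
Step 2: in state C at pos 1, read 0 -> (C,0)->write 1,move L,goto A. Now: state=A, head=0, tape[-1..2]=0010 (head:  ^)
Step 3: in state A at pos 0, read 0 -> (A,0)->write 0,move R,goto C. Now: state=C, head=1, tape[-1..2]=0010 (head:   ^)
Step 4: in state C at pos 1, read 1 -> (C,1)->write 0,move L,goto H. Now: state=H, head=0, tape[-1..2]=0000 (head:  ^)

Answer: H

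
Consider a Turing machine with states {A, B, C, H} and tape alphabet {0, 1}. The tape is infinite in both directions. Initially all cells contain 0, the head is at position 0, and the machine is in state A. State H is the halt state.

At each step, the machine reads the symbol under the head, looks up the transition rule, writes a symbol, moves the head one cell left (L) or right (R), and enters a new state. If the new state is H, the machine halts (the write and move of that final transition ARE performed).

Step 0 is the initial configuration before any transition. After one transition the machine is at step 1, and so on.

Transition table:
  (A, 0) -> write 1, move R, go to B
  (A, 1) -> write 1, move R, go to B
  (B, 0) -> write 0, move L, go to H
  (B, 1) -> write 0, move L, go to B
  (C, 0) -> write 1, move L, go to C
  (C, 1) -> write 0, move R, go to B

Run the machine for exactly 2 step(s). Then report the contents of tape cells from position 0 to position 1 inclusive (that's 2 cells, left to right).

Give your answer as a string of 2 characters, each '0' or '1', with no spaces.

Step 1: in state A at pos 0, read 0 -> (A,0)->write 1,move R,goto B. Now: state=B, head=1, tape[-1..2]=0100 (head:   ^)
Step 2: in state B at pos 1, read 0 -> (B,0)->write 0,move L,goto H. Now: state=H, head=0, tape[-1..2]=0100 (head:  ^)

Answer: 10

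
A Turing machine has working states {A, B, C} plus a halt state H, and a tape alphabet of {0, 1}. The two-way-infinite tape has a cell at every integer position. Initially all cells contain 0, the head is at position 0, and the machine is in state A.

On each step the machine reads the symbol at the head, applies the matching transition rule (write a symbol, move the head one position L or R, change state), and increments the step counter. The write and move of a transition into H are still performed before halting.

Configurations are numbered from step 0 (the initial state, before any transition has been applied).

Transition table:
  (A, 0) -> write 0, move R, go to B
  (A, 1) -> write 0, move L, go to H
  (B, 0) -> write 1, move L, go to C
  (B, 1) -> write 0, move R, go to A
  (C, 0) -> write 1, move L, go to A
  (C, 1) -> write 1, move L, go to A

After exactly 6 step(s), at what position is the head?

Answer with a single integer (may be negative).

Step 1: in state A at pos 0, read 0 -> (A,0)->write 0,move R,goto B. Now: state=B, head=1, tape[-1..2]=0000 (head:   ^)
Step 2: in state B at pos 1, read 0 -> (B,0)->write 1,move L,goto C. Now: state=C, head=0, tape[-1..2]=0010 (head:  ^)
Step 3: in state C at pos 0, read 0 -> (C,0)->write 1,move L,goto A. Now: state=A, head=-1, tape[-2..2]=00110 (head:  ^)
Step 4: in state A at pos -1, read 0 -> (A,0)->write 0,move R,goto B. Now: state=B, head=0, tape[-2..2]=00110 (head:   ^)
Step 5: in state B at pos 0, read 1 -> (B,1)->write 0,move R,goto A. Now: state=A, head=1, tape[-2..2]=00010 (head:    ^)
Step 6: in state A at pos 1, read 1 -> (A,1)->write 0,move L,goto H. Now: state=H, head=0, tape[-2..2]=00000 (head:   ^)

Answer: 0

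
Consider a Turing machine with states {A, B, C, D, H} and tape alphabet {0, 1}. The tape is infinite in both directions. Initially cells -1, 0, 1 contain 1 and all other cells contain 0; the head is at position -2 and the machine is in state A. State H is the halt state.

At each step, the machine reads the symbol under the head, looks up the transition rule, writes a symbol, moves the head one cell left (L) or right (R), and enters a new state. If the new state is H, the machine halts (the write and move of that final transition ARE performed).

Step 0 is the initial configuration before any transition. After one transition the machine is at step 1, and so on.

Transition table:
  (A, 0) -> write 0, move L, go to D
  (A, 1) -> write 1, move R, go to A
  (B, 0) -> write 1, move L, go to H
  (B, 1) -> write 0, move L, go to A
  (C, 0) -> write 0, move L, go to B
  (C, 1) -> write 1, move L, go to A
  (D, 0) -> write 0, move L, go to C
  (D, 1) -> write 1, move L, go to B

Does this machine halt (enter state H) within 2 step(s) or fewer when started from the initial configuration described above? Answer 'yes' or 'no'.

Answer: no

Derivation:
Step 1: in state A at pos -2, read 0 -> (A,0)->write 0,move L,goto D. Now: state=D, head=-3, tape[-4..2]=0001110 (head:  ^)
Step 2: in state D at pos -3, read 0 -> (D,0)->write 0,move L,goto C. Now: state=C, head=-4, tape[-5..2]=00001110 (head:  ^)
After 2 step(s): state = C (not H) -> not halted within 2 -> no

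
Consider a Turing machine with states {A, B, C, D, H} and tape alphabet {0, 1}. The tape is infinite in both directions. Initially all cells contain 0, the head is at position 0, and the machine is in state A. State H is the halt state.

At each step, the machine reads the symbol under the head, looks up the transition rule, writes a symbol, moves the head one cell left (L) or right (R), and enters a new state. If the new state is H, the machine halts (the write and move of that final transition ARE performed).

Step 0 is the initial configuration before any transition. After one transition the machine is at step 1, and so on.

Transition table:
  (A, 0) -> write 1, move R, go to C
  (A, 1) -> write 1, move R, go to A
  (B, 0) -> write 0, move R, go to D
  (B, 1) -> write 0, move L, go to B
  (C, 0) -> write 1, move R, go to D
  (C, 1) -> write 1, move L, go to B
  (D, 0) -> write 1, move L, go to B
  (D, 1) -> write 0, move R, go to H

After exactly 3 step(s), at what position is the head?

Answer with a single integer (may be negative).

Answer: 1

Derivation:
Step 1: in state A at pos 0, read 0 -> (A,0)->write 1,move R,goto C. Now: state=C, head=1, tape[-1..2]=0100 (head:   ^)
Step 2: in state C at pos 1, read 0 -> (C,0)->write 1,move R,goto D. Now: state=D, head=2, tape[-1..3]=01100 (head:    ^)
Step 3: in state D at pos 2, read 0 -> (D,0)->write 1,move L,goto B. Now: state=B, head=1, tape[-1..3]=01110 (head:   ^)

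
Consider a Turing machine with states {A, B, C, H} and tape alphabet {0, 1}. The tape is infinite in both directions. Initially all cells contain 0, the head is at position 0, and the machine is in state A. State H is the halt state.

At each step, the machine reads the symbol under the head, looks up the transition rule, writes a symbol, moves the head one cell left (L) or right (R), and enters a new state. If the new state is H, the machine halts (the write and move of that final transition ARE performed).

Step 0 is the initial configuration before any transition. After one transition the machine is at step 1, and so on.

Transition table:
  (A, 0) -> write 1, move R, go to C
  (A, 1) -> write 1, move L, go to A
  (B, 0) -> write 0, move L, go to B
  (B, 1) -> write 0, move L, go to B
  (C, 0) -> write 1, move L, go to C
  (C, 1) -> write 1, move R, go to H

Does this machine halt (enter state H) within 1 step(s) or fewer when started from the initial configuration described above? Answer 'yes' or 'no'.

Answer: no

Derivation:
Step 1: in state A at pos 0, read 0 -> (A,0)->write 1,move R,goto C. Now: state=C, head=1, tape[-1..2]=0100 (head:   ^)
After 1 step(s): state = C (not H) -> not halted within 1 -> no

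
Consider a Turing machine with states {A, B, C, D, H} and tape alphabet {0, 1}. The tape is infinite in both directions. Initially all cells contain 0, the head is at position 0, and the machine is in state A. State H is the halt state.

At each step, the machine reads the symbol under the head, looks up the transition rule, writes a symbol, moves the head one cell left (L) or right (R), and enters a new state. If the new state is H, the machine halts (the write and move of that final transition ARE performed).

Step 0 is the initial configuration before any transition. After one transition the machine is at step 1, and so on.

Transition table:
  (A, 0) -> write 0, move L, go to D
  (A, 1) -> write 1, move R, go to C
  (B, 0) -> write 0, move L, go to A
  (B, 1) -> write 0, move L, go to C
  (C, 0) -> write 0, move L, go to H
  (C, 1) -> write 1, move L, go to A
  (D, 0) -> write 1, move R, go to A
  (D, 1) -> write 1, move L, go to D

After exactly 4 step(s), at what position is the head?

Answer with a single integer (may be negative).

Step 1: in state A at pos 0, read 0 -> (A,0)->write 0,move L,goto D. Now: state=D, head=-1, tape[-2..1]=0000 (head:  ^)
Step 2: in state D at pos -1, read 0 -> (D,0)->write 1,move R,goto A. Now: state=A, head=0, tape[-2..1]=0100 (head:   ^)
Step 3: in state A at pos 0, read 0 -> (A,0)->write 0,move L,goto D. Now: state=D, head=-1, tape[-2..1]=0100 (head:  ^)
Step 4: in state D at pos -1, read 1 -> (D,1)->write 1,move L,goto D. Now: state=D, head=-2, tape[-3..1]=00100 (head:  ^)

Answer: -2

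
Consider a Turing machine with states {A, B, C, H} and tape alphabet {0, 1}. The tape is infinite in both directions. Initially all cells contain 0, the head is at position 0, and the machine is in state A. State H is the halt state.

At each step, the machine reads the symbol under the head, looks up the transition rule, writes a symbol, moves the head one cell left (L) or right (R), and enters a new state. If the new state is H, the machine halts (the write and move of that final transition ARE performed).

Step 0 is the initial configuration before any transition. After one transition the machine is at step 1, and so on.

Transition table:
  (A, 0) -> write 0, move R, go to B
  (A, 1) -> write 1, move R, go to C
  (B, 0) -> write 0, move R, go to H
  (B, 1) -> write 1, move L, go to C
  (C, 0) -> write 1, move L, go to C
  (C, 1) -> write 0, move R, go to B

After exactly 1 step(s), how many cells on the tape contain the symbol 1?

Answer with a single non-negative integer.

Step 1: in state A at pos 0, read 0 -> (A,0)->write 0,move R,goto B. Now: state=B, head=1, tape[-1..2]=0000 (head:   ^)
No cell contains 1 after step 1 -> 0 cell(s)

Answer: 0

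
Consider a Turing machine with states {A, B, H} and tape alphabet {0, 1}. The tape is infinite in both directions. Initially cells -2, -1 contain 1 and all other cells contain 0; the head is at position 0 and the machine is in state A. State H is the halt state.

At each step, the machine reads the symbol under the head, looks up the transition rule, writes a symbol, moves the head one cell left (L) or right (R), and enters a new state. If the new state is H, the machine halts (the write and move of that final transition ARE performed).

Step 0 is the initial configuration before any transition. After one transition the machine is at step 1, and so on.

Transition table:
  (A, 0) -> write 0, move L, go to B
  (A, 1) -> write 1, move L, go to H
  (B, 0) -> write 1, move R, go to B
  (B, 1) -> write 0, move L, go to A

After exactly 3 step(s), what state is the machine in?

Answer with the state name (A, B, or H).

Answer: H

Derivation:
Step 1: in state A at pos 0, read 0 -> (A,0)->write 0,move L,goto B. Now: state=B, head=-1, tape[-3..1]=01100 (head:   ^)
Step 2: in state B at pos -1, read 1 -> (B,1)->write 0,move L,goto A. Now: state=A, head=-2, tape[-3..1]=01000 (head:  ^)
Step 3: in state A at pos -2, read 1 -> (A,1)->write 1,move L,goto H. Now: state=H, head=-3, tape[-4..1]=001000 (head:  ^)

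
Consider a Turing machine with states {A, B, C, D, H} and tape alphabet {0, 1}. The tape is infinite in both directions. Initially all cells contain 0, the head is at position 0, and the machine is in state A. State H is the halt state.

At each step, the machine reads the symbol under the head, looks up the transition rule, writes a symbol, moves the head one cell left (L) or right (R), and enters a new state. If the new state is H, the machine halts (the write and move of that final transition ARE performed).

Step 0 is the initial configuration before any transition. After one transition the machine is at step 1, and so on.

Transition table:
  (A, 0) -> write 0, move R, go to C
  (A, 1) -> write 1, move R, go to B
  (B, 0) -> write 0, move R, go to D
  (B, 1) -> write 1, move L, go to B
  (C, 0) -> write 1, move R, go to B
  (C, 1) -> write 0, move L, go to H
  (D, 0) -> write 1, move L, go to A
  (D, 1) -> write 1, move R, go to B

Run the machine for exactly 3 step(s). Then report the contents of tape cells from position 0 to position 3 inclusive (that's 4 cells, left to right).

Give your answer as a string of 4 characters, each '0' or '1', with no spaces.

Step 1: in state A at pos 0, read 0 -> (A,0)->write 0,move R,goto C. Now: state=C, head=1, tape[-1..2]=0000 (head:   ^)
Step 2: in state C at pos 1, read 0 -> (C,0)->write 1,move R,goto B. Now: state=B, head=2, tape[-1..3]=00100 (head:    ^)
Step 3: in state B at pos 2, read 0 -> (B,0)->write 0,move R,goto D. Now: state=D, head=3, tape[-1..4]=001000 (head:     ^)

Answer: 0100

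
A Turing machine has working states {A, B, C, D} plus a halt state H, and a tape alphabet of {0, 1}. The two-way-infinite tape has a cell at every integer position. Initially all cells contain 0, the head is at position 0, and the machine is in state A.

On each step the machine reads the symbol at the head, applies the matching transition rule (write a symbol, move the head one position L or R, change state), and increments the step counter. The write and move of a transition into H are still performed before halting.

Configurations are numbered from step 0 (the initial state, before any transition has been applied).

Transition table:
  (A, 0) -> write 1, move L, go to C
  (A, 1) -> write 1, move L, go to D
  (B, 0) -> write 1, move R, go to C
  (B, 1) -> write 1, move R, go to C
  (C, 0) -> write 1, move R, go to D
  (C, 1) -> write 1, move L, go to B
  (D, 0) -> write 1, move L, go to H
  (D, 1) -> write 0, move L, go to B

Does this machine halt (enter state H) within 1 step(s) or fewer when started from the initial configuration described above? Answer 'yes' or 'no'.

Step 1: in state A at pos 0, read 0 -> (A,0)->write 1,move L,goto C. Now: state=C, head=-1, tape[-2..1]=0010 (head:  ^)
After 1 step(s): state = C (not H) -> not halted within 1 -> no

Answer: no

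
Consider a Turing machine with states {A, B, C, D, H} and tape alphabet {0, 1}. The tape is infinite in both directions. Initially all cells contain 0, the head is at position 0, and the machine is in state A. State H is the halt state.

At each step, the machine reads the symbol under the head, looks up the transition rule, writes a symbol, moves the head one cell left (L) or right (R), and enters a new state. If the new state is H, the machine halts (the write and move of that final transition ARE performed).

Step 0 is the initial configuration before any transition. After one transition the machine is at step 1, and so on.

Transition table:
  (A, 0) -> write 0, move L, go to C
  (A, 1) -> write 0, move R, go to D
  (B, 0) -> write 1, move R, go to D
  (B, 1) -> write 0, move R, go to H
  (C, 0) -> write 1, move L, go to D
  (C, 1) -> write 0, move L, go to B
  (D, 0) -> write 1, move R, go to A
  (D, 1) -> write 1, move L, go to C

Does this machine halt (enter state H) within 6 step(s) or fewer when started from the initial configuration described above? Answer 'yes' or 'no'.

Step 1: in state A at pos 0, read 0 -> (A,0)->write 0,move L,goto C. Now: state=C, head=-1, tape[-2..1]=0000 (head:  ^)
Step 2: in state C at pos -1, read 0 -> (C,0)->write 1,move L,goto D. Now: state=D, head=-2, tape[-3..1]=00100 (head:  ^)
Step 3: in state D at pos -2, read 0 -> (D,0)->write 1,move R,goto A. Now: state=A, head=-1, tape[-3..1]=01100 (head:   ^)
Step 4: in state A at pos -1, read 1 -> (A,1)->write 0,move R,goto D. Now: state=D, head=0, tape[-3..1]=01000 (head:    ^)
Step 5: in state D at pos 0, read 0 -> (D,0)->write 1,move R,goto A. Now: state=A, head=1, tape[-3..2]=010100 (head:     ^)
Step 6: in state A at pos 1, read 0 -> (A,0)->write 0,move L,goto C. Now: state=C, head=0, tape[-3..2]=010100 (head:    ^)
After 6 step(s): state = C (not H) -> not halted within 6 -> no

Answer: no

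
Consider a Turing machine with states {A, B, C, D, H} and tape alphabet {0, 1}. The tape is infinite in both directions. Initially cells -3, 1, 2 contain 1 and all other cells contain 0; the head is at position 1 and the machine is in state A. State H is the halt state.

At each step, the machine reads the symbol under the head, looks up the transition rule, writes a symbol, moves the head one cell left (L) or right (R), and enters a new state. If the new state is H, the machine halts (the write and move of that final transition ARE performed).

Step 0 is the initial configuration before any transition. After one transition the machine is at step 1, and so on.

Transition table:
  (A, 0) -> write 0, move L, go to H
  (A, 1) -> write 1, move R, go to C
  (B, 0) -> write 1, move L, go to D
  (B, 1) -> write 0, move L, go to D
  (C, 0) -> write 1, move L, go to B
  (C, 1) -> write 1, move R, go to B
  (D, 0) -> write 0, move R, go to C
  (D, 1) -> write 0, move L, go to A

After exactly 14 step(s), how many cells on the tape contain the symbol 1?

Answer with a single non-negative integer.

Answer: 3

Derivation:
Step 1: in state A at pos 1, read 1 -> (A,1)->write 1,move R,goto C. Now: state=C, head=2, tape[-4..3]=01000110 (head:       ^)
Step 2: in state C at pos 2, read 1 -> (C,1)->write 1,move R,goto B. Now: state=B, head=3, tape[-4..4]=010001100 (head:        ^)
Step 3: in state B at pos 3, read 0 -> (B,0)->write 1,move L,goto D. Now: state=D, head=2, tape[-4..4]=010001110 (head:       ^)
Step 4: in state D at pos 2, read 1 -> (D,1)->write 0,move L,goto A. Now: state=A, head=1, tape[-4..4]=010001010 (head:      ^)
Step 5: in state A at pos 1, read 1 -> (A,1)->write 1,move R,goto C. Now: state=C, head=2, tape[-4..4]=010001010 (head:       ^)
Step 6: in state C at pos 2, read 0 -> (C,0)->write 1,move L,goto B. Now: state=B, head=1, tape[-4..4]=010001110 (head:      ^)
Step 7: in state B at pos 1, read 1 -> (B,1)->write 0,move L,goto D. Now: state=D, head=0, tape[-4..4]=010000110 (head:     ^)
Step 8: in state D at pos 0, read 0 -> (D,0)->write 0,move R,goto C. Now: state=C, head=1, tape[-4..4]=010000110 (head:      ^)
Step 9: in state C at pos 1, read 0 -> (C,0)->write 1,move L,goto B. Now: state=B, head=0, tape[-4..4]=010001110 (head:     ^)
Step 10: in state B at pos 0, read 0 -> (B,0)->write 1,move L,goto D. Now: state=D, head=-1, tape[-4..4]=010011110 (head:    ^)
Step 11: in state D at pos -1, read 0 -> (D,0)->write 0,move R,goto C. Now: state=C, head=0, tape[-4..4]=010011110 (head:     ^)
Step 12: in state C at pos 0, read 1 -> (C,1)->write 1,move R,goto B. Now: state=B, head=1, tape[-4..4]=010011110 (head:      ^)
Step 13: in state B at pos 1, read 1 -> (B,1)->write 0,move L,goto D. Now: state=D, head=0, tape[-4..4]=010010110 (head:     ^)
Step 14: in state D at pos 0, read 1 -> (D,1)->write 0,move L,goto A. Now: state=A, head=-1, tape[-4..4]=010000110 (head:    ^)
Cells containing 1 after step 14: {-3, 2, 3} -> 3 cell(s)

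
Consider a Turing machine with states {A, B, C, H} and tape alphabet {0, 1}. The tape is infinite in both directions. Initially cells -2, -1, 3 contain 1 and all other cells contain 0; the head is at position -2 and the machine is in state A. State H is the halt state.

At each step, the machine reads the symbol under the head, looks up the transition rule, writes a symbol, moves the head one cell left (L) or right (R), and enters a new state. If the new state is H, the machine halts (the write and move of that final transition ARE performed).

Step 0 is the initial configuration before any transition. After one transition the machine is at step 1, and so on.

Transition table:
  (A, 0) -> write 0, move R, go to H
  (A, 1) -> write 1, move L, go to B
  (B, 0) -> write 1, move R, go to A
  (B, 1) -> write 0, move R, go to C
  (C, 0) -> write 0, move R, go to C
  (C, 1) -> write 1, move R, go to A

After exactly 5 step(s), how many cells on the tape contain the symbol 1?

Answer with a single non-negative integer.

Step 1: in state A at pos -2, read 1 -> (A,1)->write 1,move L,goto B. Now: state=B, head=-3, tape[-4..4]=001100010 (head:  ^)
Step 2: in state B at pos -3, read 0 -> (B,0)->write 1,move R,goto A. Now: state=A, head=-2, tape[-4..4]=011100010 (head:   ^)
Step 3: in state A at pos -2, read 1 -> (A,1)->write 1,move L,goto B. Now: state=B, head=-3, tape[-4..4]=011100010 (head:  ^)
Step 4: in state B at pos -3, read 1 -> (B,1)->write 0,move R,goto C. Now: state=C, head=-2, tape[-4..4]=001100010 (head:   ^)
Step 5: in state C at pos -2, read 1 -> (C,1)->write 1,move R,goto A. Now: state=A, head=-1, tape[-4..4]=001100010 (head:    ^)
Cells containing 1 after step 5: {-2, -1, 3} -> 3 cell(s)

Answer: 3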